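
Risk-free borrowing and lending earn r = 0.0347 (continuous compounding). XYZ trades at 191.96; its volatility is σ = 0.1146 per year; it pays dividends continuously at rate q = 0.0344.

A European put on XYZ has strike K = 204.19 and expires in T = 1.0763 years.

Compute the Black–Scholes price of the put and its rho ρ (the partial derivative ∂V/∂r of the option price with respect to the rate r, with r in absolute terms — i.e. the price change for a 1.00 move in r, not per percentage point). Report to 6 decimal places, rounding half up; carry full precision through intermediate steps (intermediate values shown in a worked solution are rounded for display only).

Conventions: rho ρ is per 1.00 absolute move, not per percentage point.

price = 16.087495
ρ = -151.961242

σ√T = 0.1146·√1.0763 = 0.118892
d₁ = (ln(S/K) + (r−q+σ²/2)T) / (σ√T) = (ln(191.96/204.19) + (0.0347−0.0344+0.1146²/2)·1.0763) / 0.118892 = (-0.061764 + 0.007391) / 0.118892 = -0.457336
d₂ = d₁ − σ√T = -0.457336 − 0.118892 = -0.576228
e^{−rT} = 0.963341
e^{−qT} = 0.963652
N(−d₁) = 0.676285,  N(−d₂) = 0.717769
Put price V = K·e^{−rT}·N(−d₂) − S·e^{−qT}·N(−d₁) = 141.188556 − 125.101061 = 16.087495
ρ = −K·T·e^{−rT}·N(−d₂) = -151.961242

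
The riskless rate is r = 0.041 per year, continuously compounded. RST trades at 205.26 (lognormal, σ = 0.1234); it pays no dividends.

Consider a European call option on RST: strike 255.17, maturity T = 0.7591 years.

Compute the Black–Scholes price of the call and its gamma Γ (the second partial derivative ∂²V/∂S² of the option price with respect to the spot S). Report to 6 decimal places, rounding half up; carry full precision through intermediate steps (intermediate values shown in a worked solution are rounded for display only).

price = 0.406236
Γ = 0.004400

σ√T = 0.1234·√0.7591 = 0.107514
d₁ = (ln(S/K) + (r+σ²/2)T) / (σ√T) = (ln(205.26/255.17) + (0.041+0.1234²/2)·0.7591) / 0.107514 = (-0.217653 + 0.036903) / 0.107514 = -1.681176
d₂ = d₁ − σ√T = -1.681176 − 0.107514 = -1.788690
e^{−rT} = 0.969356
N(d₁) = 0.046364,  N(d₂) = 0.036832
Call price V = S·N(d₁) − K·e^{−rT}·N(d₂) = 9.516751 − 9.110514 = 0.406236
φ(d₁) = (1/√(2π))·e^{−d₁²/2} = 0.097090
Γ = φ(d₁) / (S·σ·√T) = 0.004400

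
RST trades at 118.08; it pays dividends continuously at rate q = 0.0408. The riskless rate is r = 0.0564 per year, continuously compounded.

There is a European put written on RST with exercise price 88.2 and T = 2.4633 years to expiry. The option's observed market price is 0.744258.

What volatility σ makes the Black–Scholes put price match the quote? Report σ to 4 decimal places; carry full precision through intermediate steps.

At σ = 0.1486 the Black–Scholes value reproduces the quote:
σ√T = 0.1486·√2.4633 = 0.233226
d₁ = (ln(S/K) + (r−q+σ²/2)T) / (σ√T) = (ln(118.08/88.2) + (0.0564−0.0408+0.1486²/2)·2.4633) / 0.233226 = (0.291755 + 0.065625) / 0.233226 = 1.532332
d₂ = d₁ − σ√T = 1.532332 − 0.233226 = 1.299106
e^{−rT} = 0.870289
e^{−qT} = 0.904383
N(−d₁) = 0.062720,  N(−d₂) = 0.096954
V = K·e^{−rT}·N(−d₂) − S·e^{−qT}·N(−d₁) = 7.442122 − 6.697864 = 0.744258 (the quoted price), and the Black–Scholes price is strictly increasing in σ, so σ is unique

sigma = 0.1486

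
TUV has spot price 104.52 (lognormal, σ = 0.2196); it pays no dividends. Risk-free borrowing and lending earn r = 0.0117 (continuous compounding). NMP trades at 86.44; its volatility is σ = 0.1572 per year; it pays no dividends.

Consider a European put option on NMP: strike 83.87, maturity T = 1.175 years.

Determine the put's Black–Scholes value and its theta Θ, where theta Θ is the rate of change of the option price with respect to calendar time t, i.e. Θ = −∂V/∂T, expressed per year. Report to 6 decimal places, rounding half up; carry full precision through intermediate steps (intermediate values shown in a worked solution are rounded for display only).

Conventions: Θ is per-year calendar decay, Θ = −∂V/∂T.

price = 4.074715
Θ = -1.940034

σ√T = 0.1572·√1.175 = 0.170401
d₁ = (ln(S/K) + (r+σ²/2)T) / (σ√T) = (ln(86.44/83.87) + (0.0117+0.1572²/2)·1.175) / 0.170401 = (0.030183 + 0.028266) / 0.170401 = 0.343005
d₂ = d₁ − σ√T = 0.343005 − 0.170401 = 0.172604
e^{−rT} = 0.986347
N(−d₁) = 0.365797,  N(−d₂) = 0.431481
Put price V = K·e^{−rT}·N(−d₂) − S·N(−d₁) = 35.694247 − 31.619532 = 4.074715
φ(d₁) = (1/√(2π))·e^{−d₁²/2} = 0.376151
Θ = −S·φ(d₁)·σ/(2√T) + r·K·e^{−rT}·N(−d₂) = −2.357657 + 0.417623 = -1.940034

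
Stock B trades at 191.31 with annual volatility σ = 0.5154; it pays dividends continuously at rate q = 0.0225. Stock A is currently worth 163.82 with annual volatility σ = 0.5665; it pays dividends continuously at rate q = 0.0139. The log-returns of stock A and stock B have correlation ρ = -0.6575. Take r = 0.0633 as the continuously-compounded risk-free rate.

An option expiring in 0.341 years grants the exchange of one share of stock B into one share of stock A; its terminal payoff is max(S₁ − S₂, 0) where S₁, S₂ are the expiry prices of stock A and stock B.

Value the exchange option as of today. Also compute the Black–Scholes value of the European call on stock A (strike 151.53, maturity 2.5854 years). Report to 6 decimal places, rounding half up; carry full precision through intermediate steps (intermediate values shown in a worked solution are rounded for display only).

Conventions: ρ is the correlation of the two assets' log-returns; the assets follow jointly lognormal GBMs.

exchange price = 27.890652
price(stock A call K=151.53) = 66.223046

σ_eff = √(σ₁² + σ₂² − 2ρσ₁σ₂) = √(0.5665² + 0.5154² − 2·-0.6575·0.5665·0.5154) = 0.985142
d₁ = (ln(S₁/S₂) + (q₂ − q₁ + σ_eff²/2)T) / (σ_eff√T) = (ln(163.82/191.31) + (0.0225 − 0.0139 + 0.485253)·0.341) / 0.575276 = 0.023079
d₂ = d₁ − σ_eff√T = 0.023079 − 0.575276 = -0.552197
N(d₁) = 0.509206,  N(d₂) = 0.290407
V = S₁·e^{−q₁T}·N(d₁) − S₂·e^{−q₂T}·N(d₂) = 83.023739 − 55.133088 = 27.890652
[vanilla: stock A call K=151.53]
σ√T = 0.5665·√2.5854 = 0.910885
d₁ = (ln(S/K) + (r−q+σ²/2)T) / (σ√T) = (ln(163.82/151.53) + (0.0633−0.0139+0.5665²/2)·2.5854) / 0.910885 = (0.077985 + 0.542575) / 0.910885 = 0.681271
d₂ = d₁ − σ√T = 0.681271 − 0.910885 = -0.229615
e^{−rT} = 0.849034
e^{−qT} = 0.964701
N(d₁) = 0.752150,  N(d₂) = 0.409196
price = S·e^{−qT}·N(d₁) − K·e^{−rT}·N(d₂) = 118.867752 − 52.644706 = 66.223046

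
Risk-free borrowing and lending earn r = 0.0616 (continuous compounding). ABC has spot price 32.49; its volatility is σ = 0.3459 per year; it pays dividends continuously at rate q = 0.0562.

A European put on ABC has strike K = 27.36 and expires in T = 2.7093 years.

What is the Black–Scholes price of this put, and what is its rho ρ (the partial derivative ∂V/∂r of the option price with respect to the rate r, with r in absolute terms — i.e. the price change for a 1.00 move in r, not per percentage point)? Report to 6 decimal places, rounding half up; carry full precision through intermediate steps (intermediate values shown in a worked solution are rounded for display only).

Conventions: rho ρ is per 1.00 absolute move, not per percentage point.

price = 3.642570
ρ = -30.293994

σ√T = 0.3459·√2.7093 = 0.569350
d₁ = (ln(S/K) + (r−q+σ²/2)T) / (σ√T) = (ln(32.49/27.36) + (0.0616−0.0562+0.3459²/2)·2.7093) / 0.569350 = (0.171850 + 0.176710) / 0.569350 = 0.612207
d₂ = d₁ − σ√T = 0.612207 − 0.569350 = 0.042858
e^{−rT} = 0.846290
e^{−qT} = 0.858763
N(−d₁) = 0.270200,  N(−d₂) = 0.482908
Put price V = K·e^{−rT}·N(−d₂) − S·e^{−qT}·N(−d₁) = 11.181484 − 7.538913 = 3.642570
ρ = −K·T·e^{−rT}·N(−d₂) = -30.293994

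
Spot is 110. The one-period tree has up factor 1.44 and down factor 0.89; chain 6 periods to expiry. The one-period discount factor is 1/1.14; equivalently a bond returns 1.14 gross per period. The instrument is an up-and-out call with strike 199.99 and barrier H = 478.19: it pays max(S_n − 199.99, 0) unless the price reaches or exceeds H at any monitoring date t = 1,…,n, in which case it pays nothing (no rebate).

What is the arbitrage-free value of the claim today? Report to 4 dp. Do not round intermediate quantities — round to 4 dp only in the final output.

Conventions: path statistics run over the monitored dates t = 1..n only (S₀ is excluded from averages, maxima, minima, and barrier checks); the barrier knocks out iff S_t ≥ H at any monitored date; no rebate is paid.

price = 19.5423

With p* = (R−d)/(u−d) = 0.4545, sum probability × payoff across the paths and divide by R^6.
Enumerate all 2^6 = 64 price paths (U = up ×1.44, D = down ×0.89); each path with k up-moves has probability p*^k·(1−p*)^(6−k).
DDDDDD: M=97.9000, payoff=0.0000, prob=0.026336
UDDDDD: M=158.4000, payoff=0.0000, prob=0.021947
DUDDDD: M=140.9760, payoff=0.0000, prob=0.021947
UUDDDD: M=228.0960, payoff=0.0000, prob=0.018289
DDUDDD: M=125.4686, payoff=0.0000, prob=0.021947
UDUDDD: M=203.0054, payoff=0.0000, prob=0.018289
DUUDDD: M=203.0054, payoff=0.0000, prob=0.018289
UUUDDD: M=328.4582, payoff=31.5629, prob=0.015241
DDDUDD: M=111.6671, payoff=0.0000, prob=0.021947
UDDUDD: M=180.6748, payoff=0.0000, prob=0.018289
DUDUDD: M=180.6748, payoff=0.0000, prob=0.018289
UUDUDD: M=292.3278, payoff=31.5629, prob=0.015241
DDUUDD: M=180.6748, payoff=0.0000, prob=0.018289
UDUUDD: M=292.3278, payoff=31.5629, prob=0.015241
DUUUDD: M=292.3278, payoff=31.5629, prob=0.015241
UUUUDD: M=472.9799, payoff=174.6574, prob=0.012701
DDDDUD: M=99.3837, payoff=0.0000, prob=0.021947
UDDDUD: M=160.8006, payoff=0.0000, prob=0.018289
DUDDUD: M=160.8006, payoff=0.0000, prob=0.018289
UUDDUD: M=260.1718, payoff=31.5629, prob=0.015241
DDUDUD: M=160.8006, payoff=0.0000, prob=0.018289
UDUDUD: M=260.1718, payoff=31.5629, prob=0.015241
DUUDUD: M=260.1718, payoff=31.5629, prob=0.015241
UUUDUD: M=420.9521, payoff=174.6574, prob=0.012701
DDDUUD: M=160.8006, payoff=0.0000, prob=0.018289
UDDUUD: M=260.1718, payoff=31.5629, prob=0.015241
DUDUUD: M=260.1718, payoff=31.5629, prob=0.015241
UUDUUD: M=420.9521, payoff=174.6574, prob=0.012701
DDUUUD: M=260.1718, payoff=31.5629, prob=0.015241
UDUUUD: M=420.9521, payoff=174.6574, prob=0.012701
DUUUUD: M=420.9521, payoff=174.6574, prob=0.012701
UUUUUD: M=681.0910, payoff=0.0000, prob=0.010584
DDDDDU: M=97.9000, payoff=0.0000, prob=0.021947
UDDDDU: M=158.4000, payoff=0.0000, prob=0.018289
DUDDDU: M=143.1125, payoff=0.0000, prob=0.018289
UUDDDU: M=231.5529, payoff=31.5629, prob=0.015241
DDUDDU: M=143.1125, payoff=0.0000, prob=0.018289
UDUDDU: M=231.5529, payoff=31.5629, prob=0.015241
DUUDDU: M=231.5529, payoff=31.5629, prob=0.015241
UUUDDU: M=374.6474, payoff=174.6574, prob=0.012701
DDDUDU: M=143.1125, payoff=0.0000, prob=0.018289
UDDUDU: M=231.5529, payoff=31.5629, prob=0.015241
DUDUDU: M=231.5529, payoff=31.5629, prob=0.015241
UUDUDU: M=374.6474, payoff=174.6574, prob=0.012701
DDUUDU: M=231.5529, payoff=31.5629, prob=0.015241
UDUUDU: M=374.6474, payoff=174.6574, prob=0.012701
DUUUDU: M=374.6474, payoff=174.6574, prob=0.012701
UUUUDU: M=606.1710, payoff=0.0000, prob=0.010584
DDDDUU: M=143.1125, payoff=0.0000, prob=0.018289
UDDDUU: M=231.5529, payoff=31.5629, prob=0.015241
DUDDUU: M=231.5529, payoff=31.5629, prob=0.015241
UUDDUU: M=374.6474, payoff=174.6574, prob=0.012701
DDUDUU: M=231.5529, payoff=31.5629, prob=0.015241
UDUDUU: M=374.6474, payoff=174.6574, prob=0.012701
DUUDUU: M=374.6474, payoff=174.6574, prob=0.012701
UUUDUU: M=606.1710, payoff=0.0000, prob=0.010584
DDDUUU: M=231.5529, payoff=31.5629, prob=0.015241
UDDUUU: M=374.6474, payoff=174.6574, prob=0.012701
DUDUUU: M=374.6474, payoff=174.6574, prob=0.012701
UUDUUU: M=606.1710, payoff=0.0000, prob=0.010584
DDUUUU: M=374.6474, payoff=174.6574, prob=0.012701
UDUUUU: M=606.1710, payoff=0.0000, prob=0.010584
DUUUUU: M=606.1710, payoff=0.0000, prob=0.010584
UUUUUU: M=980.7710, payoff=0.0000, prob=0.008820
Price = Σ prob·payoff / R^6 = 42.894831 / 2.194973 = 19.5423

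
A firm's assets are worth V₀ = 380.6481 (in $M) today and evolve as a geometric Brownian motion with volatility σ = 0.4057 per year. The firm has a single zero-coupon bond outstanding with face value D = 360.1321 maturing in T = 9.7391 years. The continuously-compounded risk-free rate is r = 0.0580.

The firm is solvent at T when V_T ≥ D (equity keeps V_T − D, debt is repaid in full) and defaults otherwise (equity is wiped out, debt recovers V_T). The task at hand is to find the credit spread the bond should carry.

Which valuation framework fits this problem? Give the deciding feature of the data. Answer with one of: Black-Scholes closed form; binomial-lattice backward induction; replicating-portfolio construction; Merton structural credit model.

Key observation: a levered firm with one bullet debt due at 9.7391 years is the canonical structural-credit setup: equity is a call on the firm's assets struck at the face value.

framework: Merton structural credit model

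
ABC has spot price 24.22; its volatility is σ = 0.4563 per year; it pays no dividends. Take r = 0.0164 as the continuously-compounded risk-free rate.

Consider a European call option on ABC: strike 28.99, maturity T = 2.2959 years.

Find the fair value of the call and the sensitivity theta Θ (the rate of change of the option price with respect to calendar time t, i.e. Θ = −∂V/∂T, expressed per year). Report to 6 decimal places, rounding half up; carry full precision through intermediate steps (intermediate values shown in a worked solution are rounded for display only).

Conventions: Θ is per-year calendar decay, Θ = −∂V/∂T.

σ√T = 0.4563·√2.2959 = 0.691396
d₁ = (ln(S/K) + (r+σ²/2)T) / (σ√T) = (ln(24.22/28.99) + (0.0164+0.4563²/2)·2.2959) / 0.691396 = (-0.179772 + 0.276667) / 0.691396 = 0.140144
d₂ = d₁ − σ√T = 0.140144 − 0.691396 = -0.551252
e^{−rT} = 0.963047
N(d₁) = 0.555727,  N(d₂) = 0.290730
Call price V = S·N(d₁) − K·e^{−rT}·N(d₂) = 13.459703 − 8.116825 = 5.342878
φ(d₁) = (1/√(2π))·e^{−d₁²/2} = 0.395044
Θ = −S·φ(d₁)·σ/(2√T) − r·K·e^{−rT}·N(d₂) = −1.440666 − 0.133116 = -1.573782

price = 5.342878
Θ = -1.573782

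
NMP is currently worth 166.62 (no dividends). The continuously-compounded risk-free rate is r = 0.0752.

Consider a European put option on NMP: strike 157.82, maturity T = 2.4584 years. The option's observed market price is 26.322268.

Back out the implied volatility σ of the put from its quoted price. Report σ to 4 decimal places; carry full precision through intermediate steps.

At σ = 0.4592 the Black–Scholes value reproduces the quote:
σ√T = 0.4592·√2.4584 = 0.719993
d₁ = (ln(S/K) + (r+σ²/2)T) / (σ√T) = (ln(166.62/157.82) + (0.0752+0.4592²/2)·2.4584) / 0.719993 = (0.054261 + 0.444066) / 0.719993 = 0.692128
d₂ = d₁ − σ√T = 0.692128 − 0.719993 = -0.027865
e^{−rT} = 0.831211
N(−d₁) = 0.244428,  N(−d₂) = 0.511115
V = K·e^{−rT}·N(−d₂) − S·N(−d₁) = 67.048945 − 40.726676 = 26.322268 (the observed quote) — the price is monotone increasing in volatility, hence this σ is the only solution

sigma = 0.4592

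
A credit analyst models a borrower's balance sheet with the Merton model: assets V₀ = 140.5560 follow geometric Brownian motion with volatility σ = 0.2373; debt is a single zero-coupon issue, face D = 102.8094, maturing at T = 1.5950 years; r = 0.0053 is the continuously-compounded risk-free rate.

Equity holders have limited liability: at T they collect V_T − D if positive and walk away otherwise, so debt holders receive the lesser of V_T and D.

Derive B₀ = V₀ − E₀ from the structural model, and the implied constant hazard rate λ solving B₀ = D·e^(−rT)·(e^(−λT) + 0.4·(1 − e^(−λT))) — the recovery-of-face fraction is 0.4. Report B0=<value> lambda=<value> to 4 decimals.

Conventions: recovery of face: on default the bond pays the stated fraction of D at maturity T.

Apply the equity-as-call identities (strike 102.8094, horizon 1.5950 years):
d₁ = [ln(V₀/D) + (r + σ²/2)T] / (σ√T)
   = [ln(140.5560/102.8094) + (0.0053 + 0.5·0.2373²)·1.5950] / (0.2373·√1.5950)
   = [0.312729 + 0.053362] / 0.299694 = 1.221549
d₂ = d₁ − σ√T = 1.221549 − 0.299694 = 0.921855
N(d₁) = 0.889061,  N(d₂) = 0.821698,  e^(−rT) = 0.991582
E₀ = V₀·N(d₁) − D·e^(−rT)·N(d₂)
   = 140.5560·0.889061 − 102.8094·0.991582·0.821698 = 41.195702
B₀ = V₀ − E₀ = 140.5560 − 41.195702 = 99.360298
e^(−λT) = (B₀·e^(rT)/D − 0.4)/(1 − 0.4) = (99.3603·1.008489/102.8094 − 0.4)/0.6 = 0.95776006
λ = −ln(0.95776006)/1.5950 = 0.027058

B0=99.3603 lambda=0.0271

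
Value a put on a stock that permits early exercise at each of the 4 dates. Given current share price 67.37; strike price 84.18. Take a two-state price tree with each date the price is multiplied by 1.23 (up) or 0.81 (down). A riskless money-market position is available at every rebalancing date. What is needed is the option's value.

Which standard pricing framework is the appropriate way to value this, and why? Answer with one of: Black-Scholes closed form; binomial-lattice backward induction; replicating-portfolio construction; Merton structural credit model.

framework: binomial-lattice backward induction

Key observation: the defining feature is the embedded early-exercise option across 4 discrete dates on the spot-67.37 tree; pricing the strike-84.18 put means working backward with an exercise test at every node.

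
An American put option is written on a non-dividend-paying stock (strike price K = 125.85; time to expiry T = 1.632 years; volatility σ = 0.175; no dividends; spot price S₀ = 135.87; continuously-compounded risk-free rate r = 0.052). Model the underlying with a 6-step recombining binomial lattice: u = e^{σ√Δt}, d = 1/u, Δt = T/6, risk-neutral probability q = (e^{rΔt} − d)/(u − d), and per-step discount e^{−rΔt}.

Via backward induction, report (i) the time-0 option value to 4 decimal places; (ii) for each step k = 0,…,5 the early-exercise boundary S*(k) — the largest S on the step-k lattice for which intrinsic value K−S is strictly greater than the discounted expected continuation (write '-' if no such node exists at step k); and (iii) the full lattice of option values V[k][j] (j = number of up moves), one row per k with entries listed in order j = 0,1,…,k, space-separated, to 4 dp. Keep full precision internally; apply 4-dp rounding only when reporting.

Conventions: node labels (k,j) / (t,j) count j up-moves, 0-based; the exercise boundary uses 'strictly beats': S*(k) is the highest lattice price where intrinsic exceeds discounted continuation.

price = 4.5321
boundary = - - - 103.3263 94.3134 103.3263
tree:
4.5321
8.0130 1.8588
13.7094 3.6535 0.4682
22.5237 6.9974 1.0675 0.0000
31.5366 12.9163 2.4337 0.0000 0.0000
39.7633 22.5237 5.5484 0.0000 0.0000 0.0000
47.2725 31.5366 12.6495 0.0000 0.0000 0.0000 0.0000

params: Δt=0.27200 u=1.09556 d=0.91277 q=0.55513 e^(-rΔt)=0.98596
t_6 payoffs: 47.2725 31.5366 12.6495 0.0000 0.0000 0.0000 0.0000
t_5: node(5,0) S=86.0867 payoff=39.7633 vs cont=37.9959 → 39.7633 [stop]  node(5,1) S=103.3263 payoff=22.5237 vs cont=20.7562 → 22.5237 [stop]  node(5,2) S=124.0184 payoff=1.8316 vs cont=5.5484 → 5.5484 [wait]  node(5,3) S=148.8542 payoff=0.0000 vs cont=0.0000 → 0.0000 [wait]  node(5,4) S=178.6637 payoff=0.0000 vs cont=0.0000 → 0.0000 [wait]  node(5,5) S=214.4427 payoff=0.0000 vs cont=0.0000 → 0.0000 [wait]  ⇒ S*(5)=103.3263
t_4: node(4,0) S=94.3134 payoff=31.5366 vs cont=29.7691 → 31.5366 [stop]  node(4,1) S=113.2005 payoff=12.6495 vs cont=12.9163 → 12.9163 [wait]  node(4,2) S=135.8700 payoff=0.0000 vs cont=2.4337 → 2.4337 [wait]  node(4,3) S=163.0792 payoff=0.0000 vs cont=0.0000 → 0.0000 [wait]  node(4,4) S=195.7374 payoff=0.0000 vs cont=0.0000 → 0.0000 [wait]  ⇒ S*(4)=94.3134
t_3: node(3,0) S=103.3263 payoff=22.5237 vs cont=20.9022 → 22.5237 [stop]  node(3,1) S=124.0184 payoff=1.8316 vs cont=6.9974 → 6.9974 [wait]  node(3,2) S=148.8542 payoff=0.0000 vs cont=1.0675 → 1.0675 [wait]  node(3,3) S=178.6637 payoff=0.0000 vs cont=0.0000 → 0.0000 [wait]  ⇒ S*(3)=103.3263
t_2: node(2,0) S=113.2005 payoff=12.6495 vs cont=13.7094 → 13.7094 [wait]  node(2,1) S=135.8700 payoff=0.0000 vs cont=3.6535 → 3.6535 [wait]  node(2,2) S=163.0792 payoff=0.0000 vs cont=0.4682 → 0.4682 [wait]  ⇒ S*(2)=-
t_1: node(1,0) S=124.0184 payoff=1.8316 vs cont=8.0130 → 8.0130 [wait]  node(1,1) S=148.8542 payoff=0.0000 vs cont=1.8588 → 1.8588 [wait]  ⇒ S*(1)=-
t_0: node(0,0) S=135.8700 payoff=0.0000 vs cont=4.5321 → 4.5321 [wait]  ⇒ S*(0)=-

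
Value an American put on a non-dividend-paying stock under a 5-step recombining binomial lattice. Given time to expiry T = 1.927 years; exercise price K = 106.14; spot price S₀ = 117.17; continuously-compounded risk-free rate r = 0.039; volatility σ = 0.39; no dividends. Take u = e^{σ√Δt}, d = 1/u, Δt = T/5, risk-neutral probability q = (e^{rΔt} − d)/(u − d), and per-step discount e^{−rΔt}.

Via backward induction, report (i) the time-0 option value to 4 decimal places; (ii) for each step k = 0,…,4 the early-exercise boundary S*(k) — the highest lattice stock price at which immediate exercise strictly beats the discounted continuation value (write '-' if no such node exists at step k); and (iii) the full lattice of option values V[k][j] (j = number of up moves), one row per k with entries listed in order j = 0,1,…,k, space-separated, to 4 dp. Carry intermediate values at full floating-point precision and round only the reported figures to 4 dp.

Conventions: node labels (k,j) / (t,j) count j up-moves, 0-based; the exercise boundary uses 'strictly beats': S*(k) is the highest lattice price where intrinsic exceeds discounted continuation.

price = 16.2927
boundary = - - - 56.6722 72.1969
tree:
16.2927
24.4875 7.6032
35.5853 12.7976 2.0075
49.4678 21.1216 3.8505 0.0000
61.6543 33.9431 7.3854 0.0000 0.0000
71.2202 49.4678 14.1655 0.0000 0.0000 0.0000

Δt=0.38540  u=1.27394  d=0.78497  q=0.47074  discount=0.98508
step 5 (expiry): payoffs max(K−S,0) = 71.2202 49.4678 14.1655 0.0000 0.0000 0.0000
step 4: (k=4,j=0): S=44.4857, K−S=61.6543, hold=60.0708 ⇒ V=61.6543 exercise | (k=4,j=1): S=72.1969, K−S=33.9431, hold=32.3597 ⇒ V=33.9431 exercise | (k=4,j=2): S=117.1700, K−S=0.0000, hold=7.3854 ⇒ V=7.3854 continue | (k=4,j=3): S=190.1578, K−S=0.0000, hold=0.0000 ⇒ V=0.0000 continue | (k=4,j=4): S=308.6115, K−S=0.0000, hold=0.0000 ⇒ V=0.0000 continue  boundary S*=72.1969
step 3: (k=3,j=0): S=56.6722, K−S=49.4678, hold=47.8844 ⇒ V=49.4678 exercise | (k=3,j=1): S=91.9745, K−S=14.1655, hold=21.1216 ⇒ V=21.1216 continue | (k=3,j=2): S=149.2675, K−S=0.0000, hold=3.8505 ⇒ V=3.8505 continue | (k=3,j=3): S=242.2497, K−S=0.0000, hold=0.0000 ⇒ V=0.0000 continue  boundary S*=56.6722
step 2: (k=2,j=0): S=72.1969, K−S=33.9431, hold=35.5853 ⇒ V=35.5853 continue | (k=2,j=1): S=117.1700, K−S=0.0000, hold=12.7976 ⇒ V=12.7976 continue | (k=2,j=2): S=190.1578, K−S=0.0000, hold=2.0075 ⇒ V=2.0075 continue  boundary S*=-
step 1: (k=1,j=0): S=91.9745, K−S=14.1655, hold=24.4875 ⇒ V=24.4875 continue | (k=1,j=1): S=149.2675, K−S=0.0000, hold=7.6032 ⇒ V=7.6032 continue  boundary S*=-
step 0: (k=0,j=0): S=117.1700, K−S=0.0000, hold=16.2927 ⇒ V=16.2927 continue  boundary S*=-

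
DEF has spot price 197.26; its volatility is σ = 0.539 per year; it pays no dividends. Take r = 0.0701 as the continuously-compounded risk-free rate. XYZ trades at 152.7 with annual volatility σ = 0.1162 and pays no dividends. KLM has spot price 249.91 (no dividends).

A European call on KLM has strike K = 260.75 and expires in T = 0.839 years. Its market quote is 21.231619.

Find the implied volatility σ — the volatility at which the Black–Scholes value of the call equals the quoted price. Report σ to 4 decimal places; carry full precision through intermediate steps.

At σ = 0.2116 the Black–Scholes value reproduces the quote:
σ√T = 0.2116·√0.839 = 0.193819
d₁ = (ln(S/K) + (r+σ²/2)T) / (σ√T) = (ln(249.91/260.75) + (0.0701+0.2116²/2)·0.839) / 0.193819 = (-0.042461 + 0.077597) / 0.193819 = 0.181280
d₂ = d₁ − σ√T = 0.181280 − 0.193819 = -0.012539
e^{−rT} = 0.942882
N(d₁) = 0.571926,  N(d₂) = 0.494998
V = S·N(d₁) − K·e^{−rT}·N(d₂) = 142.930079 − 121.698460 = 21.231619 (equal to the quote); since ∂V/∂σ > 0 for all σ, the implied volatility is unique

sigma = 0.2116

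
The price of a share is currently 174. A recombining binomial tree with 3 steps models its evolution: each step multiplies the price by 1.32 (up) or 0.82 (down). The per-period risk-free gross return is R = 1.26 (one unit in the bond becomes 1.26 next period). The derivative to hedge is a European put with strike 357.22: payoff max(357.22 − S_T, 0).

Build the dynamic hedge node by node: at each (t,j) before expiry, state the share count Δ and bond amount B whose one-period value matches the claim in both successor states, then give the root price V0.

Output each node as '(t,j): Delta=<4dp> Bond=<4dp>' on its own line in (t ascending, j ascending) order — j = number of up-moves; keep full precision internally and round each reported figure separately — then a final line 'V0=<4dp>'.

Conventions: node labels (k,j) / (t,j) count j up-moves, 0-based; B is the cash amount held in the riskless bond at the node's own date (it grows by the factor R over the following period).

The replicating-portfolio and risk-neutral prices coincide; use p* = (1.26−0.82)/(1.32−0.82) = 0.8800 for the latter.
Expiry values: V(3,0)=261.2820, V(3,1)=202.7832, V(3,2)=108.6144, V(3,3)=0.0000
Node (2,0) S=116.9976: V=(p*·202.7832+(1−p*)·261.2820)/1.26=166.5103; Δ=(202.7832−261.2820)/(154.4368−95.9380)=-1.0000; B=V−Δ·S=283.5079
Node (2,1) S=188.3376: V=(p*·108.6144+(1−p*)·202.7832)/1.26=95.1703; Δ=(108.6144−202.7832)/(248.6056−154.4368)=-1.0000; B=V−Δ·S=283.5079
Node (2,2) S=303.1776: V=(p*·0.0000+(1−p*)·108.6144)/1.26=10.3442; Δ=(0.0000−108.6144)/(400.1944−248.6056)=-0.7165; B=V−Δ·S=227.5730
Node (1,0) S=142.6800: V=(p*·95.1703+(1−p*)·166.5103)/1.26=82.3263; Δ=(95.1703−166.5103)/(188.3376−116.9976)=-1.0000; B=V−Δ·S=225.0063
Node (1,1) S=229.6800: V=(p*·10.3442+(1−p*)·95.1703)/1.26=16.2884; Δ=(10.3442−95.1703)/(303.1776−188.3376)=-0.7386; B=V−Δ·S=185.9406
Node (0,0) S=174.0000: V=(p*·16.2884+(1−p*)·82.3263)/1.26=19.2166; Δ=(16.2884−82.3263)/(229.6800−142.6800)=-0.7591; B=V−Δ·S=151.2924
Check: Δ(0,0)·S0 + B(0,0) = 19.2166 = V0.

(0,0): Delta=-0.7591 Bond=151.2924
(1,0): Delta=-1.0000 Bond=225.0063
(1,1): Delta=-0.7386 Bond=185.9406
(2,0): Delta=-1.0000 Bond=283.5079
(2,1): Delta=-1.0000 Bond=283.5079
(2,2): Delta=-0.7165 Bond=227.5730
V0=19.2166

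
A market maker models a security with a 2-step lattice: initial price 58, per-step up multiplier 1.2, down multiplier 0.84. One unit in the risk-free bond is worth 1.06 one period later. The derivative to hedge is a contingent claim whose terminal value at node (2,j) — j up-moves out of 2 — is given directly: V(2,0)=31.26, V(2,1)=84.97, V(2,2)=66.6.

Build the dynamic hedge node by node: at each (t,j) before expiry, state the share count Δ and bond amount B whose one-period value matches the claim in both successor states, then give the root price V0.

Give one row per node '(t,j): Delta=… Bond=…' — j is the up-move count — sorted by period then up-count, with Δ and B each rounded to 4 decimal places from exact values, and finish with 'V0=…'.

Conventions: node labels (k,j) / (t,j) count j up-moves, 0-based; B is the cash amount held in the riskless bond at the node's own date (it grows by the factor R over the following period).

Since d<R<u, set p* = (R−d)/(u−d) = 0.6111; price each node as the discounted p*-expectation of its children.
Expiry values: V(2,0)=31.2600, V(2,1)=84.9700, V(2,2)=66.6000
(1,0): S=48.7200. Δ = (V_up−V_dn)/(S_up−S_dn) = (84.9700−31.2600)/(58.4640−40.9248) = 3.0623. V = [p*·84.9700 + (1−p*)·31.2600]/1.06 = 60.4555. B = V − Δ·S = -88.7390.
(1,1): S=69.6000. Δ = (V_up−V_dn)/(S_up−S_dn) = (66.6000−84.9700)/(83.5200−58.4640) = -0.7332. V = [p*·66.6000 + (1−p*)·84.9700]/1.06 = 69.5697. B = V − Δ·S = 120.5975.
(0,0): S=58.0000. Δ = (V_up−V_dn)/(S_up−S_dn) = (69.5697−60.4555)/(69.6000−48.7200) = 0.4365. V = [p*·69.5697 + (1−p*)·60.4555]/1.06 = 62.2880. B = V − Δ·S = 36.9706.
Check: Δ(0,0)·S0 + B(0,0) = 62.2880 = V0.

(0,0): Delta=0.4365 Bond=36.9706
(1,0): Delta=3.0623 Bond=-88.7390
(1,1): Delta=-0.7332 Bond=120.5975
V0=62.2880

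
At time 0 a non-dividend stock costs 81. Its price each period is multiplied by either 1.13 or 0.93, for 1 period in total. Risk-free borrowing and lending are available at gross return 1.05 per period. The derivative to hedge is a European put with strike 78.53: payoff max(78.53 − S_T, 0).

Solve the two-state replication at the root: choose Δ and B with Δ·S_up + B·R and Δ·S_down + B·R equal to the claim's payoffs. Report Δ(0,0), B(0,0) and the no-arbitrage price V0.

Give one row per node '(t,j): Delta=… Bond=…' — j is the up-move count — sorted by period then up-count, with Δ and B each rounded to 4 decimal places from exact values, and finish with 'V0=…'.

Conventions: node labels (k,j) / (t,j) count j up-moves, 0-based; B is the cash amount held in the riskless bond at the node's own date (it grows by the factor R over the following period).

(0,0): Delta=-0.1975 Bond=17.2190
V0=1.2190

Risk-neutral probability p* = (R−d)/(u−d) = (1.05−0.93)/(1.13−0.93) = 0.6000.
Payoffs at expiry: V(1,0)=3.2000, V(1,1)=0.0000
Node (0,0) S=81.0000: V=(p*·0.0000+(1−p*)·3.2000)/1.05=1.2190; Δ=(0.0000−3.2000)/(91.5300−75.3300)=-0.1975; B=V−Δ·S=17.2190
As a check, the time-0 holding Δ(0,0)·S0 + B(0,0) comes to 1.2190 — exactly V0.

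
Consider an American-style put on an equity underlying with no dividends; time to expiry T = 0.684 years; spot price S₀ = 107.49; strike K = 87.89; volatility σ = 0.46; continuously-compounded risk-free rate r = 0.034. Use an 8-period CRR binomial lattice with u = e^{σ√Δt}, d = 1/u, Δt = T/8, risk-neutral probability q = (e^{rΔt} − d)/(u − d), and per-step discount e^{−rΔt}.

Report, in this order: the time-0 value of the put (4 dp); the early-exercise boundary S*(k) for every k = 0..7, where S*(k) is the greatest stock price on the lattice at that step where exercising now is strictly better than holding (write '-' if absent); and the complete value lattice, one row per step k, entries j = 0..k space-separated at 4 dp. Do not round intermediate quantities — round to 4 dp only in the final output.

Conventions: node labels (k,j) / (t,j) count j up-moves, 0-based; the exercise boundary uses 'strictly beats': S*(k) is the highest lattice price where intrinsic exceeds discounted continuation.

price = 6.5098
boundary = - - - - - 54.8646 62.7636 71.7997
tree:
6.5098
9.5743 3.1923
13.7319 5.0780 1.1461
19.1144 7.9192 1.9965 0.2214
25.6694 12.0499 3.4423 0.4248 0.0000
33.0254 17.7676 5.8598 0.8149 0.0000 0.0000
39.9302 25.1264 9.8144 1.5633 0.0000 0.0000 0.0000
45.9660 33.0254 16.0903 2.9990 0.0000 0.0000 0.0000 0.0000
51.2423 39.9302 25.1264 5.7532 0.0000 0.0000 0.0000 0.0000 0.0000

Δt=0.08550  u=1.14397  d=0.87415  q=0.47721  discount=0.99710
step 8 (expiry): payoffs max(K−S,0) = 51.2423 39.9302 25.1264 5.7532 0.0000 0.0000 0.0000 0.0000 0.0000
step 7: (k=7,j=0): S=41.9240, K−S=45.9660, hold=45.7109 ⇒ V=45.9660 exercise | (k=7,j=1): S=54.8646, K−S=33.0254, hold=32.7702 ⇒ V=33.0254 exercise | (k=7,j=2): S=71.7997, K−S=16.0903, hold=15.8352 ⇒ V=16.0903 exercise | (k=7,j=3): S=93.9622, K−S=0.0000, hold=2.9990 ⇒ V=2.9990 continue | (k=7,j=4): S=122.9655, K−S=0.0000, hold=0.0000 ⇒ V=0.0000 continue | (k=7,j=5): S=160.9212, K−S=0.0000, hold=0.0000 ⇒ V=0.0000 continue | (k=7,j=6): S=210.5928, K−S=0.0000, hold=0.0000 ⇒ V=0.0000 continue | (k=7,j=7): S=275.5966, K−S=0.0000, hold=0.0000 ⇒ V=0.0000 continue  boundary S*=71.7997
step 6: (k=6,j=0): S=47.9598, K−S=39.9302, hold=39.6751 ⇒ V=39.9302 exercise | (k=6,j=1): S=62.7636, K−S=25.1264, hold=24.8713 ⇒ V=25.1264 exercise | (k=6,j=2): S=82.1368, K−S=5.7532, hold=9.8144 ⇒ V=9.8144 continue | (k=6,j=3): S=107.4900, K−S=0.0000, hold=1.5633 ⇒ V=1.5633 continue | (k=6,j=4): S=140.6690, K−S=0.0000, hold=0.0000 ⇒ V=0.0000 continue | (k=6,j=5): S=184.0893, K−S=0.0000, hold=0.0000 ⇒ V=0.0000 continue | (k=6,j=6): S=240.9122, K−S=0.0000, hold=0.0000 ⇒ V=0.0000 continue  boundary S*=62.7636
step 5: (k=5,j=0): S=54.8646, K−S=33.0254, hold=32.7702 ⇒ V=33.0254 exercise | (k=5,j=1): S=71.7997, K−S=16.0903, hold=17.7676 ⇒ V=17.7676 continue | (k=5,j=2): S=93.9622, K−S=0.0000, hold=5.8598 ⇒ V=5.8598 continue | (k=5,j=3): S=122.9655, K−S=0.0000, hold=0.8149 ⇒ V=0.8149 continue | (k=5,j=4): S=160.9212, K−S=0.0000, hold=0.0000 ⇒ V=0.0000 continue | (k=5,j=5): S=210.5928, K−S=0.0000, hold=0.0000 ⇒ V=0.0000 continue  boundary S*=54.8646
step 4: (k=4,j=0): S=62.7636, K−S=25.1264, hold=25.6694 ⇒ V=25.6694 continue | (k=4,j=1): S=82.1368, K−S=5.7532, hold=12.0499 ⇒ V=12.0499 continue | (k=4,j=2): S=107.4900, K−S=0.0000, hold=3.4423 ⇒ V=3.4423 continue | (k=4,j=3): S=140.6690, K−S=0.0000, hold=0.4248 ⇒ V=0.4248 continue | (k=4,j=4): S=184.0893, K−S=0.0000, hold=0.0000 ⇒ V=0.0000 continue  boundary S*=-
step 3: (k=3,j=0): S=71.7997, K−S=16.0903, hold=19.1144 ⇒ V=19.1144 continue | (k=3,j=1): S=93.9622, K−S=0.0000, hold=7.9192 ⇒ V=7.9192 continue | (k=3,j=2): S=122.9655, K−S=0.0000, hold=1.9965 ⇒ V=1.9965 continue | (k=3,j=3): S=160.9212, K−S=0.0000, hold=0.2214 ⇒ V=0.2214 continue  boundary S*=-
step 2: (k=2,j=0): S=82.1368, K−S=5.7532, hold=13.7319 ⇒ V=13.7319 continue | (k=2,j=1): S=107.4900, K−S=0.0000, hold=5.0780 ⇒ V=5.0780 continue | (k=2,j=2): S=140.6690, K−S=0.0000, hold=1.1461 ⇒ V=1.1461 continue  boundary S*=-
step 1: (k=1,j=0): S=93.9622, K−S=0.0000, hold=9.5743 ⇒ V=9.5743 continue | (k=1,j=1): S=122.9655, K−S=0.0000, hold=3.1923 ⇒ V=3.1923 continue  boundary S*=-
step 0: (k=0,j=0): S=107.4900, K−S=0.0000, hold=6.5098 ⇒ V=6.5098 continue  boundary S*=-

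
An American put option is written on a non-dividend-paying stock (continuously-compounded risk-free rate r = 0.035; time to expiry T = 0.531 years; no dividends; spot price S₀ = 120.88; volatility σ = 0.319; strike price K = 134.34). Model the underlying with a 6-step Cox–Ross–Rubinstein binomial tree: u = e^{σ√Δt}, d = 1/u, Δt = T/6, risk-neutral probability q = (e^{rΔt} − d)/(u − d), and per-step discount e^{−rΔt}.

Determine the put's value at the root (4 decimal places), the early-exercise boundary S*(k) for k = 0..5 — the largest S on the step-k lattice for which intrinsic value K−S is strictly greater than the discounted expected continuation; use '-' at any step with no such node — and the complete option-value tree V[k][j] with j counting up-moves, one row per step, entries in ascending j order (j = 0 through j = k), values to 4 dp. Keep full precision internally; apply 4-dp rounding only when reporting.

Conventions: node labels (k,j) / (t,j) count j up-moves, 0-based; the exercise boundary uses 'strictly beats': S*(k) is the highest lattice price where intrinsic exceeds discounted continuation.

params: Δt=0.08850 u=1.09955 d=0.90946 q=0.49261 e^(-rΔt)=0.99691
t_6 payoffs: 65.9379 51.6415 34.3570 13.4600 0.0000 0.0000 0.0000
t_5: node(5,0) S=75.2114 payoff=59.1286 vs cont=58.7131 → 59.1286 [stop]  node(5,1) S=90.9310 payoff=43.4090 vs cont=42.9935 → 43.4090 [stop]  node(5,2) S=109.9361 payoff=24.4039 vs cont=23.9884 → 24.4039 [stop]  node(5,3) S=132.9134 payoff=1.4266 vs cont=6.8083 → 6.8083 [wait]  node(5,4) S=160.6930 payoff=0.0000 vs cont=0.0000 → 0.0000 [wait]  node(5,5) S=194.2788 payoff=0.0000 vs cont=0.0000 → 0.0000 [wait]  ⇒ S*(5)=109.9361
t_4: node(4,0) S=82.6985 payoff=51.6415 vs cont=51.2260 → 51.6415 [stop]  node(4,1) S=99.9830 payoff=34.3570 vs cont=33.9415 → 34.3570 [stop]  node(4,2) S=120.8800 payoff=13.4600 vs cont=15.6874 → 15.6874 [wait]  node(4,3) S=146.1446 payoff=0.0000 vs cont=3.4438 → 3.4438 [wait]  node(4,4) S=176.6897 payoff=0.0000 vs cont=0.0000 → 0.0000 [wait]  ⇒ S*(4)=99.9830
t_3: node(3,0) S=90.9310 payoff=43.4090 vs cont=42.9935 → 43.4090 [stop]  node(3,1) S=109.9361 payoff=24.4039 vs cont=25.0823 → 25.0823 [wait]  node(3,2) S=132.9134 payoff=1.4266 vs cont=9.6261 → 9.6261 [wait]  node(3,3) S=160.6930 payoff=0.0000 vs cont=1.7419 → 1.7419 [wait]  ⇒ S*(3)=90.9310
t_2: node(2,0) S=99.9830 payoff=34.3570 vs cont=34.2747 → 34.3570 [stop]  node(2,1) S=120.8800 payoff=13.4600 vs cont=17.4144 → 17.4144 [wait]  node(2,2) S=146.1446 payoff=0.0000 vs cont=5.7245 → 5.7245 [wait]  ⇒ S*(2)=99.9830
t_1: node(1,0) S=109.9361 payoff=24.4039 vs cont=25.9304 → 25.9304 [wait]  node(1,1) S=132.9134 payoff=1.4266 vs cont=11.6197 → 11.6197 [wait]  ⇒ S*(1)=-
t_0: node(0,0) S=120.8800 payoff=13.4600 vs cont=18.8224 → 18.8224 [wait]  ⇒ S*(0)=-

price = 18.8224
boundary = - - 99.9830 90.9310 99.9830 109.9361
tree:
18.8224
25.9304 11.6197
34.3570 17.4144 5.7245
43.4090 25.0823 9.6261 1.7419
51.6415 34.3570 15.6874 3.4438 0.0000
59.1286 43.4090 24.4039 6.8083 0.0000 0.0000
65.9379 51.6415 34.3570 13.4600 0.0000 0.0000 0.0000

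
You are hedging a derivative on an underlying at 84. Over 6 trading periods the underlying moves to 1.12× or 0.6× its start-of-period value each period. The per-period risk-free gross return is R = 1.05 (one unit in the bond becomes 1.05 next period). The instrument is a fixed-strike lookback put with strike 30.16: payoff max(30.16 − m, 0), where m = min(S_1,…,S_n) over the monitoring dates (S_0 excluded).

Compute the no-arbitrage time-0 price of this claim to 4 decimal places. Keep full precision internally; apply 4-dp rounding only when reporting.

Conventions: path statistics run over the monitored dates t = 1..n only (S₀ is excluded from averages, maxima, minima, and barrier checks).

price = 0.2075

Risk-neutral up-probability p* = (R−d)/(u−d) = (1.05−0.6)/(1.12−0.6) = 0.8654; the claim prices as the p*-weighted sum of path payoffs discounted by R^6.
Enumerate all 2^6 = 64 price paths (U = up ×1.12, D = down ×0.6); each path with k up-moves has probability p*^k·(1−p*)^(6−k).
DDDDDD: m=3.9191, payoff=26.2409, prob=0.000006
UDDDDD: m=7.3157, payoff=22.8443, prob=0.000038
DUDDDD: m=7.3157, payoff=22.8443, prob=0.000038
UUDDDD: m=13.6559, payoff=16.5041, prob=0.000246
DDUDDD: m=7.3157, payoff=22.8443, prob=0.000038
UDUDDD: m=13.6559, payoff=16.5041, prob=0.000246
DUUDDD: m=13.6559, payoff=16.5041, prob=0.000246
UUUDDD: m=25.4910, payoff=4.6690, prob=0.001581
DDDUDD: m=7.3157, payoff=22.8443, prob=0.000038
UDDUDD: m=13.6559, payoff=16.5041, prob=0.000246
DUDUDD: m=13.6559, payoff=16.5041, prob=0.000246
UUDUDD: m=25.4910, payoff=4.6690, prob=0.001581
DDUUDD: m=13.6559, payoff=16.5041, prob=0.000246
UDUUDD: m=25.4910, payoff=4.6690, prob=0.001581
DUUUDD: m=25.4910, payoff=4.6690, prob=0.001581
UUUUDD: m=47.5832, payoff=0.0000, prob=0.010163
DDDDUD: m=7.3157, payoff=22.8443, prob=0.000038
UDDDUD: m=13.6559, payoff=16.5041, prob=0.000246
DUDDUD: m=13.6559, payoff=16.5041, prob=0.000246
UUDDUD: m=25.4910, payoff=4.6690, prob=0.001581
DDUDUD: m=13.6559, payoff=16.5041, prob=0.000246
UDUDUD: m=25.4910, payoff=4.6690, prob=0.001581
DUUDUD: m=25.4910, payoff=4.6690, prob=0.001581
UUUDUD: m=47.5832, payoff=0.0000, prob=0.010163
DDDUUD: m=13.6559, payoff=16.5041, prob=0.000246
UDDUUD: m=25.4910, payoff=4.6690, prob=0.001581
DUDUUD: m=25.4910, payoff=4.6690, prob=0.001581
UUDUUD: m=47.5832, payoff=0.0000, prob=0.010163
DDUUUD: m=25.4910, payoff=4.6690, prob=0.001581
UDUUUD: m=47.5832, payoff=0.0000, prob=0.010163
DUUUUD: m=47.5832, payoff=0.0000, prob=0.010163
UUUUUD: m=88.8220, payoff=0.0000, prob=0.065334
DDDDDU: m=6.5318, payoff=23.6282, prob=0.000038
UDDDDU: m=12.1928, payoff=17.9672, prob=0.000246
DUDDDU: m=12.1928, payoff=17.9672, prob=0.000246
UUDDDU: m=22.7598, payoff=7.4002, prob=0.001581
DDUDDU: m=12.1928, payoff=17.9672, prob=0.000246
UDUDDU: m=22.7598, payoff=7.4002, prob=0.001581
DUUDDU: m=22.7598, payoff=7.4002, prob=0.001581
UUUDDU: m=42.4850, payoff=0.0000, prob=0.010163
DDDUDU: m=12.1928, payoff=17.9672, prob=0.000246
UDDUDU: m=22.7598, payoff=7.4002, prob=0.001581
DUDUDU: m=22.7598, payoff=7.4002, prob=0.001581
UUDUDU: m=42.4850, payoff=0.0000, prob=0.010163
DDUUDU: m=22.7598, payoff=7.4002, prob=0.001581
UDUUDU: m=42.4850, payoff=0.0000, prob=0.010163
DUUUDU: m=42.4850, payoff=0.0000, prob=0.010163
UUUUDU: m=79.3054, payoff=0.0000, prob=0.065334
DDDDUU: m=10.8864, payoff=19.2736, prob=0.000246
UDDDUU: m=20.3213, payoff=9.8387, prob=0.001581
DUDDUU: m=20.3213, payoff=9.8387, prob=0.001581
UUDDUU: m=37.9331, payoff=0.0000, prob=0.010163
DDUDUU: m=20.3213, payoff=9.8387, prob=0.001581
UDUDUU: m=37.9331, payoff=0.0000, prob=0.010163
DUUDUU: m=37.9331, payoff=0.0000, prob=0.010163
UUUDUU: m=70.8084, payoff=0.0000, prob=0.065334
DDDUUU: m=18.1440, payoff=12.0160, prob=0.001581
UDDUUU: m=33.8688, payoff=0.0000, prob=0.010163
DUDUUU: m=33.8688, payoff=0.0000, prob=0.010163
UUDUUU: m=63.2218, payoff=0.0000, prob=0.065334
DDUUUU: m=30.2400, payoff=0.0000, prob=0.010163
UDUUUU: m=56.4480, payoff=0.0000, prob=0.065334
DUUUUU: m=50.4000, payoff=0.0000, prob=0.065334
UUUUUU: m=94.0800, payoff=0.0000, prob=0.420006
Price = Σ prob·payoff / R^6 = 0.278098 / 1.340096 = 0.2075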